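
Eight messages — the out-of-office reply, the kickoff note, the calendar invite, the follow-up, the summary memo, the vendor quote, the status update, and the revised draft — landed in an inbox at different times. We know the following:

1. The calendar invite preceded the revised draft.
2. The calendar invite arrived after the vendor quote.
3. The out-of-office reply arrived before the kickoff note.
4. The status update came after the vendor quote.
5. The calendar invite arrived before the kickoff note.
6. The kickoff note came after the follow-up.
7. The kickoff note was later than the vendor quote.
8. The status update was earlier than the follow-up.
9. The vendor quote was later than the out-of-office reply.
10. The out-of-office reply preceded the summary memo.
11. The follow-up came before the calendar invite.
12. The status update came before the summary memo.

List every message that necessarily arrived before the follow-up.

Directly stated before the follow-up: the status update.
The out-of-office reply reaches the follow-up via the out-of-office reply → the vendor quote → the status update → the follow-up.
The vendor quote reaches the follow-up via the vendor quote → the status update → the follow-up.
No chain forces the calendar invite (or any of the others) ahead of the follow-up.

the out-of-office reply, the status update, the vendor quote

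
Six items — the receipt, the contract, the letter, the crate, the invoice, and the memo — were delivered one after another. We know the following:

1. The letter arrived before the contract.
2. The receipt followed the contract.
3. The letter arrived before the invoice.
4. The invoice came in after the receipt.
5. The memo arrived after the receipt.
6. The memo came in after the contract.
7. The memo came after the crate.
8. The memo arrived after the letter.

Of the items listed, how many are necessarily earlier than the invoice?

Directly stated before the invoice: the letter and the receipt.
The contract reaches the invoice via the contract → the receipt → the invoice.
No chain forces the crate (or any of the others) ahead of the invoice.
That's the contract, the letter, and the receipt — 3 in all.

3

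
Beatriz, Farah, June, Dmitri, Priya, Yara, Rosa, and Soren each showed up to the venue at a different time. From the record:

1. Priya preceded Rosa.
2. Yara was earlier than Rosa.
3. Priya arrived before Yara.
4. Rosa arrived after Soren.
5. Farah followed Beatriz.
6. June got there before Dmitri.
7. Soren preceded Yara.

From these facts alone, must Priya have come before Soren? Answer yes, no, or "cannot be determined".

cannot be determined

No chain of stated constraints runs from Priya to Soren, and none runs from Soren to Priya either.
So the relative order of Priya and Soren is not fixed by the given facts.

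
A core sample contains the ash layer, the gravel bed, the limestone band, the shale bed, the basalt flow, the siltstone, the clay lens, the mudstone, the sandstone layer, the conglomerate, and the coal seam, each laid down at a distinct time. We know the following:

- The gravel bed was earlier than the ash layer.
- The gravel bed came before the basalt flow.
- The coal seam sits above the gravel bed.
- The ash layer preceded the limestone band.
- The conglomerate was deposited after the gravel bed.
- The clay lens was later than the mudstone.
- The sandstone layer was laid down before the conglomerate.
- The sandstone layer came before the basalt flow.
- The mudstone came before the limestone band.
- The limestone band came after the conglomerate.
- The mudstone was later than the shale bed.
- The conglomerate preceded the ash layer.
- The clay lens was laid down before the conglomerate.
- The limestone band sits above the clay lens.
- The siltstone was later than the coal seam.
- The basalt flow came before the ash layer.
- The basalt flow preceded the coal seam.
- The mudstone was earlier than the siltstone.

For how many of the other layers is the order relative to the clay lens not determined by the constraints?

Forced before the clay lens: the mudstone and the shale bed; forced after the clay lens: the ash layer, the conglomerate, and the limestone band.
That leaves the basalt flow, the coal seam, the gravel bed, the sandstone layer, and the siltstone with no forced order relative to the clay lens — 5.

5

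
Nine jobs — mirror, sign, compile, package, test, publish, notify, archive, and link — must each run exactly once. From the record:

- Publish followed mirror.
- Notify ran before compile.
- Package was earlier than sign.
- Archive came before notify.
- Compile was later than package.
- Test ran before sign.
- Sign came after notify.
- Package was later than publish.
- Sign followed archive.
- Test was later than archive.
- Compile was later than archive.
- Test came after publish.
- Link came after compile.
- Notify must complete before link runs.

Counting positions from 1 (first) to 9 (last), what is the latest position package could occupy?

Package must come before compile, link, and sign — 3 stages forced after it.
Everything else can be placed before package in some valid order, so package can sit as late as position 9 − 3 = 6.

6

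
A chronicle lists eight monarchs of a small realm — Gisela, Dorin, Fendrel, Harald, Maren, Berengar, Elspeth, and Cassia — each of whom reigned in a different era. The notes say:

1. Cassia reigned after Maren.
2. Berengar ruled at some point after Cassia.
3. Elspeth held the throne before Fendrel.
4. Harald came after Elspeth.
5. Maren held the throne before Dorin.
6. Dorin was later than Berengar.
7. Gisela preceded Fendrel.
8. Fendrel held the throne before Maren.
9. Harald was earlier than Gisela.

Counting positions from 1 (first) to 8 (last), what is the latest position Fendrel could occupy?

Fendrel must come before Berengar, Cassia, Dorin, and Maren — 4 rulers forced after them.
Everything else can be placed before Fendrel in some valid order, so Fendrel can sit as late as position 8 − 4 = 4.

4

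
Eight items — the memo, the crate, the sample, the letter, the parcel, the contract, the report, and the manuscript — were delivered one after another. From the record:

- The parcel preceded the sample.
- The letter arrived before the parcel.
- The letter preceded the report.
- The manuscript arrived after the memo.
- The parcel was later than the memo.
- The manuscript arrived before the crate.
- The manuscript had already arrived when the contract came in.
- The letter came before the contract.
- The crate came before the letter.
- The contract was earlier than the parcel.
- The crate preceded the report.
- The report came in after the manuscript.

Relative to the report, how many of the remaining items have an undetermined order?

Forced before the report: the crate, the letter, the manuscript, and the memo.
That leaves the contract, the parcel, and the sample with no forced order relative to the report — 3.

3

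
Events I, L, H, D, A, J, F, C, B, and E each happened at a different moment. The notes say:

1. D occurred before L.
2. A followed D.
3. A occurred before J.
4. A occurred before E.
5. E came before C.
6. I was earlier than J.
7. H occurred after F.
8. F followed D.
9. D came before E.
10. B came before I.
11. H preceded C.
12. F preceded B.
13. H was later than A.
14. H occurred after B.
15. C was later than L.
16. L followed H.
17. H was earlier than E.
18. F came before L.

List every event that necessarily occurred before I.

B, D, F

Directly stated before I: B.
D reaches I via D → F → B → I.
F reaches I via F → B → I.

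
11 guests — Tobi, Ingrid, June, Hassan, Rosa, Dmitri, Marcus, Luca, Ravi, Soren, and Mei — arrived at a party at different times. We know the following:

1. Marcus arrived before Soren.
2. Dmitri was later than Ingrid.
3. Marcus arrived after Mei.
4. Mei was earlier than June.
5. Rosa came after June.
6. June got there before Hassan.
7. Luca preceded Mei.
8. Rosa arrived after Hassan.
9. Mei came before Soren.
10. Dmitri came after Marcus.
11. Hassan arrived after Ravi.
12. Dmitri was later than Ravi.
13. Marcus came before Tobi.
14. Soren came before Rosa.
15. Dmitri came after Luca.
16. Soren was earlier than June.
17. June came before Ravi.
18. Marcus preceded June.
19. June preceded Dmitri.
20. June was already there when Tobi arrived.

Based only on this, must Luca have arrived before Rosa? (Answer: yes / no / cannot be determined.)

Chain the constraints: Luca → Mei → June → Rosa. Each link is directly stated, so Luca comes before Rosa.

yes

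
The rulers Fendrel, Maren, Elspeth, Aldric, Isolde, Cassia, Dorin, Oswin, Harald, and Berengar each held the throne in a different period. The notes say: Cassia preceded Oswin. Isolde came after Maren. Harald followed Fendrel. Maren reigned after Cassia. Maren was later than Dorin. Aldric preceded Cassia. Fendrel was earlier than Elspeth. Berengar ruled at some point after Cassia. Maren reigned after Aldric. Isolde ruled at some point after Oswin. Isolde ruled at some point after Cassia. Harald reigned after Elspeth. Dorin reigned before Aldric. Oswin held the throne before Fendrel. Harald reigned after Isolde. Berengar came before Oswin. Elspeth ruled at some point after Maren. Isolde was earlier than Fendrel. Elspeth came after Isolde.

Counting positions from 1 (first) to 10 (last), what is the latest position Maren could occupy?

Maren must come before Elspeth, Fendrel, Harald, and Isolde — 4 rulers forced after them.
Everything else can be placed before Maren in some valid order, so Maren can sit as late as position 10 − 4 = 6.

6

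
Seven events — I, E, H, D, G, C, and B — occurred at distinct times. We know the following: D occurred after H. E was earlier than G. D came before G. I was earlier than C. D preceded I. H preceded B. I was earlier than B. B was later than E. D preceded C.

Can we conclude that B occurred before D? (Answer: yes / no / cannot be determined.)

Tracing the constraints gives D → I → B, so D must come before B.
That means B cannot be before D.

no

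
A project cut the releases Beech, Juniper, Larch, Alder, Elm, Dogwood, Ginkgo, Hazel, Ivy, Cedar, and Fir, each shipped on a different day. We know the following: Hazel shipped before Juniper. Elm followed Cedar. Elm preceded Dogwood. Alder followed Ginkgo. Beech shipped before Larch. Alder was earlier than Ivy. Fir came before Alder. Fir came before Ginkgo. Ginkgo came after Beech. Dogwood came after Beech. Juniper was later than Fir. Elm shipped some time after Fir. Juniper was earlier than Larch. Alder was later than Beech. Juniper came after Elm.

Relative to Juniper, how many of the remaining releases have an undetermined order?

5

Forced before Juniper: Cedar, Elm, Fir, and Hazel; forced after Juniper: Larch.
That leaves Alder, Beech, Dogwood, Ginkgo, and Ivy with no forced order relative to Juniper — 5.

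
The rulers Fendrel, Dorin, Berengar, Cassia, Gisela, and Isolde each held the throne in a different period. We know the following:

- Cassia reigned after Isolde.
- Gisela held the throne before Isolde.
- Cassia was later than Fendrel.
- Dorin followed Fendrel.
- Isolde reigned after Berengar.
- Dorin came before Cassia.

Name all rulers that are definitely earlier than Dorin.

Fendrel

Directly stated before Dorin: Fendrel.
No chain forces Gisela (or any of the others) ahead of Dorin.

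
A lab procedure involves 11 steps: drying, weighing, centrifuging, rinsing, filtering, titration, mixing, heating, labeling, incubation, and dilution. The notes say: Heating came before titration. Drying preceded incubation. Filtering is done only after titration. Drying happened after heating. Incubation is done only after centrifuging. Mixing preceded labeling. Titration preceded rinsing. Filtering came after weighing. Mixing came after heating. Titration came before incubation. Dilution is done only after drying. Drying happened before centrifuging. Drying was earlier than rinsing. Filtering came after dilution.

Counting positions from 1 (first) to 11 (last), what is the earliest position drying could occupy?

Heating must come before drying — 1 forced predecessor.
Nothing else is forced ahead of drying, so its earliest slot is position 1 + 1 = 2.

2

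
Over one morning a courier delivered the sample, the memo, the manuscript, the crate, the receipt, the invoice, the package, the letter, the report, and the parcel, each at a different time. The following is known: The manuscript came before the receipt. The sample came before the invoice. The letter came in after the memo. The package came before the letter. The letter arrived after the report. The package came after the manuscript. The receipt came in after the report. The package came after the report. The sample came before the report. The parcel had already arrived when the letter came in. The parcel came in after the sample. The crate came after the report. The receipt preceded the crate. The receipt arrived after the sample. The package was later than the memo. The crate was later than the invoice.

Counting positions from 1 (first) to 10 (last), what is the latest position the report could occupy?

The report must come before the crate, the letter, the package, and the receipt — 4 items forced after it.
Everything else can be placed before the report in some valid order, so the report can sit as late as position 10 − 4 = 6.

6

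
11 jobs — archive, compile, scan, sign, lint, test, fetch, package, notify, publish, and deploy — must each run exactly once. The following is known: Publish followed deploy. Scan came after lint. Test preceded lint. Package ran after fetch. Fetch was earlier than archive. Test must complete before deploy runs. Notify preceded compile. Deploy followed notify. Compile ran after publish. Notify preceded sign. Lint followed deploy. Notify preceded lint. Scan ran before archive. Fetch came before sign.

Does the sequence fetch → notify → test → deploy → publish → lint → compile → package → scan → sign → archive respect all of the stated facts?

Check each stated constraint against the proposed order — e.g. fetch is ahead of sign; fetch is ahead of archive. Every pair is in the required order; nothing is violated.

yes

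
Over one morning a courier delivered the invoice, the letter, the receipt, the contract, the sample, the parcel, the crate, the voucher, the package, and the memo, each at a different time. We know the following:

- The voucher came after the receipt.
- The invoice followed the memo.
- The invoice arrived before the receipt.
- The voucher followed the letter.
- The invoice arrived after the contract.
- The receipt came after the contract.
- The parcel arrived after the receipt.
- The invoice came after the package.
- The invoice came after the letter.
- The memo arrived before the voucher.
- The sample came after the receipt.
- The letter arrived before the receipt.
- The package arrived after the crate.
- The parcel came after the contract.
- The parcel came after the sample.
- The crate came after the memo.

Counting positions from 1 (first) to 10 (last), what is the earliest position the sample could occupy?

8

The contract, the crate, the invoice, the letter, the memo, the package, and the receipt must all come before the sample — 7 forced predecessors.
Nothing else is forced ahead of the sample, so its earliest slot is position 7 + 1 = 8.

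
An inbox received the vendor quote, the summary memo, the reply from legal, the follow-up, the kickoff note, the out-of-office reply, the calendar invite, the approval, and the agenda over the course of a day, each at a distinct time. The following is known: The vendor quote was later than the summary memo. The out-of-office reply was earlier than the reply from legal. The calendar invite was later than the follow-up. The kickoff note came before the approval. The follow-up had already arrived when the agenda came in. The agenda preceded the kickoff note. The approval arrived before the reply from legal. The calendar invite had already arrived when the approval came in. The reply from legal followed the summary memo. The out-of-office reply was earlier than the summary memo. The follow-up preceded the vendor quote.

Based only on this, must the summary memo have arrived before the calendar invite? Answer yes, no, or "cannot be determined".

No chain of stated constraints runs from the summary memo to the calendar invite, and none runs from the calendar invite to the summary memo either.
So the relative order of the summary memo and the calendar invite is not fixed by the given facts.

cannot be determined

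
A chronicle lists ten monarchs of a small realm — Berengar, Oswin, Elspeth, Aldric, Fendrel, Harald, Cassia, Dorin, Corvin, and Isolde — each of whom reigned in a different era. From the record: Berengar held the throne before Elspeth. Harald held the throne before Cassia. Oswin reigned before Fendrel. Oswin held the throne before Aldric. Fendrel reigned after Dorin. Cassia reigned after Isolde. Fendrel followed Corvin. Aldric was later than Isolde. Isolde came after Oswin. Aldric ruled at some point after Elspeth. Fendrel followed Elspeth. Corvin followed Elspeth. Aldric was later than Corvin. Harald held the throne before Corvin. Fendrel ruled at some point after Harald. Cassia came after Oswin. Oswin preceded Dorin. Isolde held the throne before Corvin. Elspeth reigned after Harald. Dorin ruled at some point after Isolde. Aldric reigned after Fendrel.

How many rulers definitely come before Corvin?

5

Directly stated before Corvin: Elspeth, Harald, and Isolde.
Berengar reaches Corvin via Berengar → Elspeth → Corvin.
Oswin reaches Corvin via Oswin → Isolde → Corvin.
No chain forces Fendrel (or any of the others) ahead of Corvin.
That's Berengar, Elspeth, Harald, Isolde, and Oswin — 5 in all.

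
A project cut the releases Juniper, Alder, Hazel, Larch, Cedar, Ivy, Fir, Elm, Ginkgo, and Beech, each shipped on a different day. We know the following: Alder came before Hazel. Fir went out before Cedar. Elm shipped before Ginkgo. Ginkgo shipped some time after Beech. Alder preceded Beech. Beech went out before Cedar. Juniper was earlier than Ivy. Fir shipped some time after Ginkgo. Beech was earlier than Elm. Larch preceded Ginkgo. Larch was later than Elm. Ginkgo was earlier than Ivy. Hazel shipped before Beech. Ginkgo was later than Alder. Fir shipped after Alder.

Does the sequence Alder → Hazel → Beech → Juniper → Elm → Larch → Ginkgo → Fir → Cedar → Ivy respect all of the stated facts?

Check each stated constraint against the proposed order — e.g. Juniper is ahead of Ivy; Alder is ahead of Fir. Every pair is in the required order; nothing is violated.

yes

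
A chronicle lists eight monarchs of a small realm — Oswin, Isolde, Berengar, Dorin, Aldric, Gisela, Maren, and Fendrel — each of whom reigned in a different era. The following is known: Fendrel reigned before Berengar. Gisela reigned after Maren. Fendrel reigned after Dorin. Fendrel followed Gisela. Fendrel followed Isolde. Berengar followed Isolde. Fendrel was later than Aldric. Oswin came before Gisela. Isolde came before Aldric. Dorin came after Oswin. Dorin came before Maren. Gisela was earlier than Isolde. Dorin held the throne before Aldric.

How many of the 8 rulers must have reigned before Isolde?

Directly stated before Isolde: Gisela.
Dorin reaches Isolde via Dorin → Maren → Gisela → Isolde.
Maren reaches Isolde via Maren → Gisela → Isolde.
Oswin reaches Isolde via Oswin → Gisela → Isolde.
That's Dorin, Gisela, Maren, and Oswin — 4 in all.

4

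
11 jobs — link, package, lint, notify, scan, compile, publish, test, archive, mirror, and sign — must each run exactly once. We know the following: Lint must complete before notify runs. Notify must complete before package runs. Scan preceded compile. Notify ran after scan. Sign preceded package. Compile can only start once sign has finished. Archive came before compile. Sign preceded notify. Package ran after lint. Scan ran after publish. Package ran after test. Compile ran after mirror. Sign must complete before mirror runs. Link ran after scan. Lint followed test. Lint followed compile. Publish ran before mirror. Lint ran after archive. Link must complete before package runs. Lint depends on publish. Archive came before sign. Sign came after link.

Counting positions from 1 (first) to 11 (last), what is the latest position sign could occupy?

6

Sign must come before compile, lint, mirror, notify, and package — 5 stages forced after it.
Everything else can be placed before sign in some valid order, so sign can sit as late as position 11 − 5 = 6.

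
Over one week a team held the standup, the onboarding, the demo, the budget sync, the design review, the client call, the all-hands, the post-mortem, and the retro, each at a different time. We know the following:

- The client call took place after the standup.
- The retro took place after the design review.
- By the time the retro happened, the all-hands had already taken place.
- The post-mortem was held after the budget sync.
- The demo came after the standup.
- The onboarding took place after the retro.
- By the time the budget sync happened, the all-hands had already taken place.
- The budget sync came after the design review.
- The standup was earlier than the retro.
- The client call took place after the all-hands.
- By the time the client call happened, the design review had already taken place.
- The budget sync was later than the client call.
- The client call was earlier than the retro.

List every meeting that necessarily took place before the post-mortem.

Directly stated before the post-mortem: the budget sync.
The all-hands reaches the post-mortem via the all-hands → the budget sync → the post-mortem.
The client call reaches the post-mortem via the client call → the budget sync → the post-mortem.
The design review reaches the post-mortem via the design review → the budget sync → the post-mortem.
Likewise the standup reaches the post-mortem by chaining the stated constraints.
No chain forces the retro (or any of the others) ahead of the post-mortem.

the all-hands, the budget sync, the client call, the design review, the standup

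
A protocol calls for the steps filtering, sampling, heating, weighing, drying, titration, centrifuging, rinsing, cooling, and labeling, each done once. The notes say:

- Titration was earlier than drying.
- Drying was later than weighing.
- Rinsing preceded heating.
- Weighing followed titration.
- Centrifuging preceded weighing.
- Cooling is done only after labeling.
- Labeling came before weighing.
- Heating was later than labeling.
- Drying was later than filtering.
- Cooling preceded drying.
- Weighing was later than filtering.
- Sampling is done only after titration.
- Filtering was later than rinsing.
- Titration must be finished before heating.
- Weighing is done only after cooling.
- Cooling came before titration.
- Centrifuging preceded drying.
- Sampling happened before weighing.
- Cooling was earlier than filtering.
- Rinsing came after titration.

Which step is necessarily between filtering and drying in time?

weighing

Tracing the constraints gives filtering → weighing → drying, so weighing sits after filtering and before drying.
No other step is forced both after filtering and before drying.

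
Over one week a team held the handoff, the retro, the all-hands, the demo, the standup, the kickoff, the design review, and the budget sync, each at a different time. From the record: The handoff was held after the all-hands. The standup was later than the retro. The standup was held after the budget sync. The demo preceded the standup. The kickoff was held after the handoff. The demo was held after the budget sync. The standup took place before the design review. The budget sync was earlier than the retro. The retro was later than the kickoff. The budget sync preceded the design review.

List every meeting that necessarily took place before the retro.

the all-hands, the budget sync, the handoff, the kickoff

Directly stated before the retro: the budget sync and the kickoff.
The all-hands reaches the retro via the all-hands → the handoff → the kickoff → the retro.
The handoff reaches the retro via the handoff → the kickoff → the retro.
No chain forces the standup (or any of the others) ahead of the retro.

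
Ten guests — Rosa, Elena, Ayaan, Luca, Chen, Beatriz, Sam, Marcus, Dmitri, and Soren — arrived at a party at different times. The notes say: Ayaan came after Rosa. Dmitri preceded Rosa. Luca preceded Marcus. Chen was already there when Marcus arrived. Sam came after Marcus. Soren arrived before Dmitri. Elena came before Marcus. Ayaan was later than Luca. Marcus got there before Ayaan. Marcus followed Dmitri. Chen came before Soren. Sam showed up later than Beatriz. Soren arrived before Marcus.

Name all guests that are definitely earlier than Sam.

Beatriz, Chen, Dmitri, Elena, Luca, Marcus, Soren

Directly stated before Sam: Beatriz and Marcus.
Chen reaches Sam via Chen → Marcus → Sam.
Dmitri reaches Sam via Dmitri → Marcus → Sam.
Elena reaches Sam via Elena → Marcus → Sam.
Likewise Luca and Soren each reach Sam by chaining the stated constraints.
No chain forces Rosa (or any of the others) ahead of Sam.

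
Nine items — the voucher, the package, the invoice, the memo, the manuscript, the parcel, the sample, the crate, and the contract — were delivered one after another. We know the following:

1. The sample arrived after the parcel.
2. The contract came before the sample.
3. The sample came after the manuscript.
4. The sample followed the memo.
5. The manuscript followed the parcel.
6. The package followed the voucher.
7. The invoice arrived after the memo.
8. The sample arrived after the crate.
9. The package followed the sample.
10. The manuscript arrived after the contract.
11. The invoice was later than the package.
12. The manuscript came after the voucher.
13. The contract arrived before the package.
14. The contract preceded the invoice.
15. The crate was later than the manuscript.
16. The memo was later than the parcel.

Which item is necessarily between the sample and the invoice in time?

Tracing the constraints gives the sample → the package → the invoice, so the package sits after the sample and before the invoice.
No other item is forced both after the sample and before the invoice.

the package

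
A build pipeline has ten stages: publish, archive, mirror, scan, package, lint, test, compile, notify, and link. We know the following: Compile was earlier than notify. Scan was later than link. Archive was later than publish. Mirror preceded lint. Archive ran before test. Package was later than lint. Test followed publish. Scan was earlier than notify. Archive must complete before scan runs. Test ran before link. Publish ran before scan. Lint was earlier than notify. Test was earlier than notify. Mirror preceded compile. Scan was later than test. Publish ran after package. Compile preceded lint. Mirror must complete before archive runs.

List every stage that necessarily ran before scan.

Directly stated before scan: archive, link, publish, and test.
Compile reaches scan via compile → lint → package → publish → scan.
Lint reaches scan via lint → package → publish → scan.
Mirror reaches scan via mirror → archive → scan.
Likewise package reaches scan by chaining the stated constraints.
No chain forces notify ahead of scan.

archive, compile, link, lint, mirror, package, publish, test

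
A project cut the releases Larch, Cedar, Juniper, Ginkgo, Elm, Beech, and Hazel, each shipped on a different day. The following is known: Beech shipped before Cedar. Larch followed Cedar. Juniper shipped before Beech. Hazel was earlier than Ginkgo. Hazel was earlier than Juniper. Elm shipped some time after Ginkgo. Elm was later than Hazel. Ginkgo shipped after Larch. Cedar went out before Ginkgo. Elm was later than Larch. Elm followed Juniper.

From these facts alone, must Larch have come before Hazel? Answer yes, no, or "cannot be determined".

no

Tracing the constraints gives Hazel → Juniper → Beech → Cedar → Larch, so Hazel must come before Larch.
That means Larch cannot be before Hazel.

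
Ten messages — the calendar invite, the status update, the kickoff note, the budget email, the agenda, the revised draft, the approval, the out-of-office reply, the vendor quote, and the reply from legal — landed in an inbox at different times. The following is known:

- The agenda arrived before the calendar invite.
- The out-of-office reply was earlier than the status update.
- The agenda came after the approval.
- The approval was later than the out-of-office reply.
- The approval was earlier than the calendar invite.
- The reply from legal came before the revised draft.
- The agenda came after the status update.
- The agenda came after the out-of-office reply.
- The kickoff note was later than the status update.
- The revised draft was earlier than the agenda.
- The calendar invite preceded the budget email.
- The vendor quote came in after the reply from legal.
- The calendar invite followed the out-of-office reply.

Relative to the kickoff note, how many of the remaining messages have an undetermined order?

7

Forced before the kickoff note: the out-of-office reply and the status update.
That leaves the agenda, the approval, the budget email, the calendar invite, the reply from legal, the revised draft, and the vendor quote with no forced order relative to the kickoff note — 7.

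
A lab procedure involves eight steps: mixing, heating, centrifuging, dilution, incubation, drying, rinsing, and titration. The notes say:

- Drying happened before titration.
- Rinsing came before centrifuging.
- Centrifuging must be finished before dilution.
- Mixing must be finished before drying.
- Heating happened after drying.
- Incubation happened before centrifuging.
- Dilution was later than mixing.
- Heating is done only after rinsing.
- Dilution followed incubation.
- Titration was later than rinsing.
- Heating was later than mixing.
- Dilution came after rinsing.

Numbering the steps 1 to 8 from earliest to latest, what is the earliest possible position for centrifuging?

Incubation and rinsing must both come before centrifuging — 2 forced predecessors.
Nothing else is forced ahead of centrifuging, so its earliest slot is position 2 + 1 = 3.

3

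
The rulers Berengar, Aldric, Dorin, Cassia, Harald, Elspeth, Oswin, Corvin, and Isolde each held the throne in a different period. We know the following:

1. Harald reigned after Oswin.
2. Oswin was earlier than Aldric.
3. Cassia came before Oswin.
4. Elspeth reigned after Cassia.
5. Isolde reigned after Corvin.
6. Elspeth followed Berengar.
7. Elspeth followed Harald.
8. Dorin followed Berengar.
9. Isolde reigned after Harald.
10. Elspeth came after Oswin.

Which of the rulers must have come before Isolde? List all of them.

Cassia, Corvin, Harald, Oswin

Directly stated before Isolde: Corvin and Harald.
Cassia reaches Isolde via Cassia → Oswin → Harald → Isolde.
Oswin reaches Isolde via Oswin → Harald → Isolde.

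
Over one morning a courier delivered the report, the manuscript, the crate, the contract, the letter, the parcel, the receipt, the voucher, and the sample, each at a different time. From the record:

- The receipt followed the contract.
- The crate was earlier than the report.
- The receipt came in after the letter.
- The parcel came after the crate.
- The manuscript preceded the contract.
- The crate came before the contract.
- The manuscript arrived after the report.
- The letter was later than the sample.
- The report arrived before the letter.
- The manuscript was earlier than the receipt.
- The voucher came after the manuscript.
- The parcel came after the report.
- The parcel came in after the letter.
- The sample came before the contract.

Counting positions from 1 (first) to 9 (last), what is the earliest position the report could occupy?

2

The crate must come before the report — 1 forced predecessor.
Nothing else is forced ahead of the report, so its earliest slot is position 1 + 1 = 2.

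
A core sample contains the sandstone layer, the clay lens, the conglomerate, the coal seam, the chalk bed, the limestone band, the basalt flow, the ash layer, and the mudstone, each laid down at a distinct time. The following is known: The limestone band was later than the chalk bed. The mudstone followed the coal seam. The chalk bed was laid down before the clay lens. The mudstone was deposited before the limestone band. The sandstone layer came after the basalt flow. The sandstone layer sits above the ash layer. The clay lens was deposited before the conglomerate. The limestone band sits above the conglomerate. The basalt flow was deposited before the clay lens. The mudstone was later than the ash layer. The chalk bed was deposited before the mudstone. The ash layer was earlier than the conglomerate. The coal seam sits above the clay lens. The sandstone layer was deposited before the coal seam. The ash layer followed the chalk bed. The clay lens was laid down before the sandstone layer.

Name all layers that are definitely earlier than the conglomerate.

the ash layer, the basalt flow, the chalk bed, the clay lens

Directly stated before the conglomerate: the ash layer and the clay lens.
The basalt flow reaches the conglomerate via the basalt flow → the clay lens → the conglomerate.
The chalk bed reaches the conglomerate via the chalk bed → the clay lens → the conglomerate.
No chain forces the sandstone layer (or any of the others) ahead of the conglomerate.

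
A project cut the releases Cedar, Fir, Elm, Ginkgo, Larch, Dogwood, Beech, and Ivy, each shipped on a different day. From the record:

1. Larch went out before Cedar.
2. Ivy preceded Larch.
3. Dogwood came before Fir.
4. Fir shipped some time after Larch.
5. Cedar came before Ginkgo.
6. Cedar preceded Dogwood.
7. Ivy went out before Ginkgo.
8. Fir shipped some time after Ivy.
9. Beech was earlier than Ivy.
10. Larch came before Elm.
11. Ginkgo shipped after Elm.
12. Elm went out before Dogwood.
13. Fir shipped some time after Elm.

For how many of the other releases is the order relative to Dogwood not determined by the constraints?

1

Forced before Dogwood: Beech, Cedar, Elm, Ivy, and Larch; forced after Dogwood: Fir.
That leaves Ginkgo with no forced order relative to Dogwood — 1.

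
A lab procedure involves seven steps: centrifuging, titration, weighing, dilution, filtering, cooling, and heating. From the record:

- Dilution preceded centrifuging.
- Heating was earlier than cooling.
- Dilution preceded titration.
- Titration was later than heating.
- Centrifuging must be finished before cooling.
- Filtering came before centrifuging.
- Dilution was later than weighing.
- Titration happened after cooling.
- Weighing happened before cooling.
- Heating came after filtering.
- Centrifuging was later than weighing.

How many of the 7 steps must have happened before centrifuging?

Directly stated before centrifuging: dilution, filtering, and weighing.
No chain forces titration (or any of the others) ahead of centrifuging.
That's dilution, filtering, and weighing — 3 in all.

3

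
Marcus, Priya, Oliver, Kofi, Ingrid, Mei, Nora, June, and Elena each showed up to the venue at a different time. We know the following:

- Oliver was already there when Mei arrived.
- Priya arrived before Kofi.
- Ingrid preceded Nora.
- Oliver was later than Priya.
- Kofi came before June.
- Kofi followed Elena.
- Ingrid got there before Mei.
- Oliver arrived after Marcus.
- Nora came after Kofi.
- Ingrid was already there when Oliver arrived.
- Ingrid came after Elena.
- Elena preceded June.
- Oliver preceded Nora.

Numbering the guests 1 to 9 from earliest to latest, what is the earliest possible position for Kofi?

Elena and Priya must both come before Kofi — 2 forced predecessors.
Nothing else is forced ahead of Kofi, so their earliest slot is position 2 + 1 = 3.

3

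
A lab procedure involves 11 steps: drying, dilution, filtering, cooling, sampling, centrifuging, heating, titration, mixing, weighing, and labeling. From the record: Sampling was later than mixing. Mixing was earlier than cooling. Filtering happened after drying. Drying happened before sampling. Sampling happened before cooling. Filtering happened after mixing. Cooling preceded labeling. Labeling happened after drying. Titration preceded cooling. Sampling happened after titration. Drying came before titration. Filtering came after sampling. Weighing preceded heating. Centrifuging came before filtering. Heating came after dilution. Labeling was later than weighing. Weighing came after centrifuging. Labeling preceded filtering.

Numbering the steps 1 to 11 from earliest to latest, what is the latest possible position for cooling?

Cooling must come before filtering and labeling — 2 steps forced after it.
Everything else can be placed before cooling in some valid order, so cooling can sit as late as position 11 − 2 = 9.

9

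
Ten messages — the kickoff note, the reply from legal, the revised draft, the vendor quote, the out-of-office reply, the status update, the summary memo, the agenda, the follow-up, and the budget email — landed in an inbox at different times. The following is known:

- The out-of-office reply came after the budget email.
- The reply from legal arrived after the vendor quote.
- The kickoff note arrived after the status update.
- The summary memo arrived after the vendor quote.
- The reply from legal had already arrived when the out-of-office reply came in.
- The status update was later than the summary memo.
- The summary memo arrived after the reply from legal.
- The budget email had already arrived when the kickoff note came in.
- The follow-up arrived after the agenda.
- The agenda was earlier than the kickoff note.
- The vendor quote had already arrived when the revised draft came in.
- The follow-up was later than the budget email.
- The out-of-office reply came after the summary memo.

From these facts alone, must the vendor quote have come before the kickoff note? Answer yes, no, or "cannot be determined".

yes

Chain the constraints: the vendor quote → the summary memo → the status update → the kickoff note. Each link is directly stated, so the vendor quote comes before the kickoff note.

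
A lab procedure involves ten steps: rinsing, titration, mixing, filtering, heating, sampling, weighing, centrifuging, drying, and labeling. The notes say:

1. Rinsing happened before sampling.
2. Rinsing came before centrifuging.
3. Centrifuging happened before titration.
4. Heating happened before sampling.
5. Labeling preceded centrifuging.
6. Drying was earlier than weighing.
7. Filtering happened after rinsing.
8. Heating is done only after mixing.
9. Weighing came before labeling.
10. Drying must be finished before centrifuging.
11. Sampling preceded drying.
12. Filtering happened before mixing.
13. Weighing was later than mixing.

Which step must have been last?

Every other step has a chain of constraints placing it before titration, so titration is last.

titration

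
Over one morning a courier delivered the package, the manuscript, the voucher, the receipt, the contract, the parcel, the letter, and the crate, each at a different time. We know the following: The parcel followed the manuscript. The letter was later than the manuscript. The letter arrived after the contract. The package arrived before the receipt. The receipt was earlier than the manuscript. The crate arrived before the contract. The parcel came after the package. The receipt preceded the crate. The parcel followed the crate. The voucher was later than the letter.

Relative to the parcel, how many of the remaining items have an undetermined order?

Forced before the parcel: the crate, the manuscript, the package, and the receipt.
That leaves the contract, the letter, and the voucher with no forced order relative to the parcel — 3.

3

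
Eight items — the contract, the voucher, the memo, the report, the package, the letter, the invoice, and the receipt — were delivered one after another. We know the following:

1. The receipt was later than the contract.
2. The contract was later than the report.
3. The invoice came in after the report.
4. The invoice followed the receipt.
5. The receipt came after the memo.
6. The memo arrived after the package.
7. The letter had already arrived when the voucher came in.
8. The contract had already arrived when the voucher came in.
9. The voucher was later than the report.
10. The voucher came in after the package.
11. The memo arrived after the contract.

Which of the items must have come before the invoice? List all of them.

Directly stated before the invoice: the receipt and the report.
The contract reaches the invoice via the contract → the receipt → the invoice.
The memo reaches the invoice via the memo → the receipt → the invoice.
The package reaches the invoice via the package → the memo → the receipt → the invoice.

the contract, the memo, the package, the receipt, the report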